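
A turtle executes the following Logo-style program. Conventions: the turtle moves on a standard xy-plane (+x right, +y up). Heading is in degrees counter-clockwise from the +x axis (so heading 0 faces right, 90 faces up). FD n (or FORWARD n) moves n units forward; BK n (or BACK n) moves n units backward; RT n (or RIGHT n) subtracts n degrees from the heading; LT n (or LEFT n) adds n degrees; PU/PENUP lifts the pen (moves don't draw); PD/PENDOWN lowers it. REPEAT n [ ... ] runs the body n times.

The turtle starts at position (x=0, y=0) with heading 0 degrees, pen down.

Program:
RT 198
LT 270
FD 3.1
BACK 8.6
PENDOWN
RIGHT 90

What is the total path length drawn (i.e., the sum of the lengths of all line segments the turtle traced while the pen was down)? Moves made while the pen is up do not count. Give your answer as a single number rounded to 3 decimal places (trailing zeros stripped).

Answer: 11.7

Derivation:
Executing turtle program step by step:
Start: pos=(0,0), heading=0, pen down
RT 198: heading 0 -> 162
LT 270: heading 162 -> 72
FD 3.1: (0,0) -> (0.958,2.948) [heading=72, draw]
BK 8.6: (0.958,2.948) -> (-1.7,-5.231) [heading=72, draw]
PD: pen down
RT 90: heading 72 -> 342
Final: pos=(-1.7,-5.231), heading=342, 2 segment(s) drawn

Segment lengths:
  seg 1: (0,0) -> (0.958,2.948), length = 3.1
  seg 2: (0.958,2.948) -> (-1.7,-5.231), length = 8.6
Total = 11.7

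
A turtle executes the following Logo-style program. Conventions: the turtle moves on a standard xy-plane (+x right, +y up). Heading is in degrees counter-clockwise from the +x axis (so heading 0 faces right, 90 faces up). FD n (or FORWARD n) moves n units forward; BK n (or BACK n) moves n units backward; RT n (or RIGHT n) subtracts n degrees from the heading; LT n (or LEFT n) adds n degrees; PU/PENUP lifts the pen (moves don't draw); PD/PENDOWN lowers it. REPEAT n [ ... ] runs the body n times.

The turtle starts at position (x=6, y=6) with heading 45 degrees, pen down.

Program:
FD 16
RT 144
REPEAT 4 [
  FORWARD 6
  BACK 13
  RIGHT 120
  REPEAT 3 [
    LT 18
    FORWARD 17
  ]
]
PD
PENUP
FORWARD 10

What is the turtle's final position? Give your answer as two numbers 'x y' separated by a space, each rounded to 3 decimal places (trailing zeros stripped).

Executing turtle program step by step:
Start: pos=(6,6), heading=45, pen down
FD 16: (6,6) -> (17.314,17.314) [heading=45, draw]
RT 144: heading 45 -> 261
REPEAT 4 [
  -- iteration 1/4 --
  FD 6: (17.314,17.314) -> (16.375,11.388) [heading=261, draw]
  BK 13: (16.375,11.388) -> (18.409,24.228) [heading=261, draw]
  RT 120: heading 261 -> 141
  REPEAT 3 [
    -- iteration 1/3 --
    LT 18: heading 141 -> 159
    FD 17: (18.409,24.228) -> (2.538,30.32) [heading=159, draw]
    -- iteration 2/3 --
    LT 18: heading 159 -> 177
    FD 17: (2.538,30.32) -> (-14.439,31.209) [heading=177, draw]
    -- iteration 3/3 --
    LT 18: heading 177 -> 195
    FD 17: (-14.439,31.209) -> (-30.86,26.81) [heading=195, draw]
  ]
  -- iteration 2/4 --
  FD 6: (-30.86,26.81) -> (-36.655,25.257) [heading=195, draw]
  BK 13: (-36.655,25.257) -> (-24.098,28.621) [heading=195, draw]
  RT 120: heading 195 -> 75
  REPEAT 3 [
    -- iteration 1/3 --
    LT 18: heading 75 -> 93
    FD 17: (-24.098,28.621) -> (-24.988,45.598) [heading=93, draw]
    -- iteration 2/3 --
    LT 18: heading 93 -> 111
    FD 17: (-24.988,45.598) -> (-31.08,61.469) [heading=111, draw]
    -- iteration 3/3 --
    LT 18: heading 111 -> 129
    FD 17: (-31.08,61.469) -> (-41.778,74.68) [heading=129, draw]
  ]
  -- iteration 3/4 --
  FD 6: (-41.778,74.68) -> (-45.554,79.343) [heading=129, draw]
  BK 13: (-45.554,79.343) -> (-37.373,69.24) [heading=129, draw]
  RT 120: heading 129 -> 9
  REPEAT 3 [
    -- iteration 1/3 --
    LT 18: heading 9 -> 27
    FD 17: (-37.373,69.24) -> (-22.226,76.958) [heading=27, draw]
    -- iteration 2/3 --
    LT 18: heading 27 -> 45
    FD 17: (-22.226,76.958) -> (-10.205,88.979) [heading=45, draw]
    -- iteration 3/3 --
    LT 18: heading 45 -> 63
    FD 17: (-10.205,88.979) -> (-2.487,104.126) [heading=63, draw]
  ]
  -- iteration 4/4 --
  FD 6: (-2.487,104.126) -> (0.236,109.472) [heading=63, draw]
  BK 13: (0.236,109.472) -> (-5.665,97.889) [heading=63, draw]
  RT 120: heading 63 -> 303
  REPEAT 3 [
    -- iteration 1/3 --
    LT 18: heading 303 -> 321
    FD 17: (-5.665,97.889) -> (7.546,87.191) [heading=321, draw]
    -- iteration 2/3 --
    LT 18: heading 321 -> 339
    FD 17: (7.546,87.191) -> (23.417,81.098) [heading=339, draw]
    -- iteration 3/3 --
    LT 18: heading 339 -> 357
    FD 17: (23.417,81.098) -> (40.394,80.209) [heading=357, draw]
  ]
]
PD: pen down
PU: pen up
FD 10: (40.394,80.209) -> (50.38,79.685) [heading=357, move]
Final: pos=(50.38,79.685), heading=357, 21 segment(s) drawn

Answer: 50.38 79.685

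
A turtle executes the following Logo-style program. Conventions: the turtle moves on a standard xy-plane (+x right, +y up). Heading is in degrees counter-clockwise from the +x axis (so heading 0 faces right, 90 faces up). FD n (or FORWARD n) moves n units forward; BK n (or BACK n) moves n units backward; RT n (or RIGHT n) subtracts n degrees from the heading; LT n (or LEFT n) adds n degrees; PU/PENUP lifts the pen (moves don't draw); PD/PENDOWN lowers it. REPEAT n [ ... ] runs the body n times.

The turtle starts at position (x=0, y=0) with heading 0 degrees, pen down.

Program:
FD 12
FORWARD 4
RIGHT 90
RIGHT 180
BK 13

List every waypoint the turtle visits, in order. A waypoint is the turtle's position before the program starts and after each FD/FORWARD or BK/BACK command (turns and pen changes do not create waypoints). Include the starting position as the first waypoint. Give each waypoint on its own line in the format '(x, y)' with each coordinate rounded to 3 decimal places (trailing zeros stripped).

Answer: (0, 0)
(12, 0)
(16, 0)
(16, -13)

Derivation:
Executing turtle program step by step:
Start: pos=(0,0), heading=0, pen down
FD 12: (0,0) -> (12,0) [heading=0, draw]
FD 4: (12,0) -> (16,0) [heading=0, draw]
RT 90: heading 0 -> 270
RT 180: heading 270 -> 90
BK 13: (16,0) -> (16,-13) [heading=90, draw]
Final: pos=(16,-13), heading=90, 3 segment(s) drawn
Waypoints (4 total):
(0, 0)
(12, 0)
(16, 0)
(16, -13)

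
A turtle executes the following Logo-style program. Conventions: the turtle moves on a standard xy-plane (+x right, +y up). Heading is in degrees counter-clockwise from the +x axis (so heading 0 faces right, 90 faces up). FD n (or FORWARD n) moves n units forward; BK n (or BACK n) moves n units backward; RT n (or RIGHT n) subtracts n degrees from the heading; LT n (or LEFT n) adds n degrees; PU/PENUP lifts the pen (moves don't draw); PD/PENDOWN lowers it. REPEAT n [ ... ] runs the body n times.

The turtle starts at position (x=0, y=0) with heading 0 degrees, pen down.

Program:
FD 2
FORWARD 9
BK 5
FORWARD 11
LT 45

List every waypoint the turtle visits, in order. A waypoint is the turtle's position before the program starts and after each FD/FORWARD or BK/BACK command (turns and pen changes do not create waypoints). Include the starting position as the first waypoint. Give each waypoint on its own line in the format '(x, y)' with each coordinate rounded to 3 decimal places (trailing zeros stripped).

Answer: (0, 0)
(2, 0)
(11, 0)
(6, 0)
(17, 0)

Derivation:
Executing turtle program step by step:
Start: pos=(0,0), heading=0, pen down
FD 2: (0,0) -> (2,0) [heading=0, draw]
FD 9: (2,0) -> (11,0) [heading=0, draw]
BK 5: (11,0) -> (6,0) [heading=0, draw]
FD 11: (6,0) -> (17,0) [heading=0, draw]
LT 45: heading 0 -> 45
Final: pos=(17,0), heading=45, 4 segment(s) drawn
Waypoints (5 total):
(0, 0)
(2, 0)
(11, 0)
(6, 0)
(17, 0)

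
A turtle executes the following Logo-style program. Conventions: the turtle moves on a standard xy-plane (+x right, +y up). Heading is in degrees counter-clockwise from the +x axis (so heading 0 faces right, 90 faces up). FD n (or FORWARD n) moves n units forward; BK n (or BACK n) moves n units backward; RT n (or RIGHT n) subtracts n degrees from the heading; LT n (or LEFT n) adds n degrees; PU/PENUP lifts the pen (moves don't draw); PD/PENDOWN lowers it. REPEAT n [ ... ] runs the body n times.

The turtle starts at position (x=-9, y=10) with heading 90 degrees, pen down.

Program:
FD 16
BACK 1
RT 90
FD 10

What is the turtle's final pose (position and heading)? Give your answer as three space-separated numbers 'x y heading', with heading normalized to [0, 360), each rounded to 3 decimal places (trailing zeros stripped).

Answer: 1 25 0

Derivation:
Executing turtle program step by step:
Start: pos=(-9,10), heading=90, pen down
FD 16: (-9,10) -> (-9,26) [heading=90, draw]
BK 1: (-9,26) -> (-9,25) [heading=90, draw]
RT 90: heading 90 -> 0
FD 10: (-9,25) -> (1,25) [heading=0, draw]
Final: pos=(1,25), heading=0, 3 segment(s) drawn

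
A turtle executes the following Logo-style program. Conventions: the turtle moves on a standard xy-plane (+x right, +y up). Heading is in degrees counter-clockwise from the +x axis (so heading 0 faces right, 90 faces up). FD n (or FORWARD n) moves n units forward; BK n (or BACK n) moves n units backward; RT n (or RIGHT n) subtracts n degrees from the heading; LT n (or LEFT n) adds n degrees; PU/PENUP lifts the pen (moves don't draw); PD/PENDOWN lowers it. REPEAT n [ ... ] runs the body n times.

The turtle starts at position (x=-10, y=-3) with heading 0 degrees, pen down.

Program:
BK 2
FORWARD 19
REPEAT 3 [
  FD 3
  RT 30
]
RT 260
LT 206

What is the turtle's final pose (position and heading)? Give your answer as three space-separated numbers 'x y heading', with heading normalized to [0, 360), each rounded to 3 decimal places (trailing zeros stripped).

Answer: 14.098 -7.098 216

Derivation:
Executing turtle program step by step:
Start: pos=(-10,-3), heading=0, pen down
BK 2: (-10,-3) -> (-12,-3) [heading=0, draw]
FD 19: (-12,-3) -> (7,-3) [heading=0, draw]
REPEAT 3 [
  -- iteration 1/3 --
  FD 3: (7,-3) -> (10,-3) [heading=0, draw]
  RT 30: heading 0 -> 330
  -- iteration 2/3 --
  FD 3: (10,-3) -> (12.598,-4.5) [heading=330, draw]
  RT 30: heading 330 -> 300
  -- iteration 3/3 --
  FD 3: (12.598,-4.5) -> (14.098,-7.098) [heading=300, draw]
  RT 30: heading 300 -> 270
]
RT 260: heading 270 -> 10
LT 206: heading 10 -> 216
Final: pos=(14.098,-7.098), heading=216, 5 segment(s) drawn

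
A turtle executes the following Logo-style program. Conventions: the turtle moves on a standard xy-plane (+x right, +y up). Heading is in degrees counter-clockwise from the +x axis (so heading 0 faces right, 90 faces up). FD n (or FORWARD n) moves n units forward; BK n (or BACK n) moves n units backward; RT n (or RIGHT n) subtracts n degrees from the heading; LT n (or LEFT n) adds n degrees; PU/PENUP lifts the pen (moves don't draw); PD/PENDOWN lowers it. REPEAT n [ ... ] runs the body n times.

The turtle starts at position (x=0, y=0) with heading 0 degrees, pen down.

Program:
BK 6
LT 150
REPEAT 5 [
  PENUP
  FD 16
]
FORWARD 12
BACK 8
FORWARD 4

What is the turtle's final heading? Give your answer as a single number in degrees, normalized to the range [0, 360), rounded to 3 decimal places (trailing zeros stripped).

Answer: 150

Derivation:
Executing turtle program step by step:
Start: pos=(0,0), heading=0, pen down
BK 6: (0,0) -> (-6,0) [heading=0, draw]
LT 150: heading 0 -> 150
REPEAT 5 [
  -- iteration 1/5 --
  PU: pen up
  FD 16: (-6,0) -> (-19.856,8) [heading=150, move]
  -- iteration 2/5 --
  PU: pen up
  FD 16: (-19.856,8) -> (-33.713,16) [heading=150, move]
  -- iteration 3/5 --
  PU: pen up
  FD 16: (-33.713,16) -> (-47.569,24) [heading=150, move]
  -- iteration 4/5 --
  PU: pen up
  FD 16: (-47.569,24) -> (-61.426,32) [heading=150, move]
  -- iteration 5/5 --
  PU: pen up
  FD 16: (-61.426,32) -> (-75.282,40) [heading=150, move]
]
FD 12: (-75.282,40) -> (-85.674,46) [heading=150, move]
BK 8: (-85.674,46) -> (-78.746,42) [heading=150, move]
FD 4: (-78.746,42) -> (-82.21,44) [heading=150, move]
Final: pos=(-82.21,44), heading=150, 1 segment(s) drawn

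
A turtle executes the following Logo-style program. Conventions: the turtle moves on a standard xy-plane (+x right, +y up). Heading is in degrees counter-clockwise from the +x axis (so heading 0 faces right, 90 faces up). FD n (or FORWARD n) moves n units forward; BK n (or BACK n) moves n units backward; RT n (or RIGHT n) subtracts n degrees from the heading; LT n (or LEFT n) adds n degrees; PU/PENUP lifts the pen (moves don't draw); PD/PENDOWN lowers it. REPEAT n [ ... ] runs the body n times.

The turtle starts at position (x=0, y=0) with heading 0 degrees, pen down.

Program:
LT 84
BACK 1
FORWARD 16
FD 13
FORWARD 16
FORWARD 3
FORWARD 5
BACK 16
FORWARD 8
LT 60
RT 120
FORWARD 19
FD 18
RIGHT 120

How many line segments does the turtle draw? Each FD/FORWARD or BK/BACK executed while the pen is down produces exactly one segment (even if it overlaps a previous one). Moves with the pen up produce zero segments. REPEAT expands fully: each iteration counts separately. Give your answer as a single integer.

Executing turtle program step by step:
Start: pos=(0,0), heading=0, pen down
LT 84: heading 0 -> 84
BK 1: (0,0) -> (-0.105,-0.995) [heading=84, draw]
FD 16: (-0.105,-0.995) -> (1.568,14.918) [heading=84, draw]
FD 13: (1.568,14.918) -> (2.927,27.847) [heading=84, draw]
FD 16: (2.927,27.847) -> (4.599,43.759) [heading=84, draw]
FD 3: (4.599,43.759) -> (4.913,46.743) [heading=84, draw]
FD 5: (4.913,46.743) -> (5.435,51.715) [heading=84, draw]
BK 16: (5.435,51.715) -> (3.763,35.803) [heading=84, draw]
FD 8: (3.763,35.803) -> (4.599,43.759) [heading=84, draw]
LT 60: heading 84 -> 144
RT 120: heading 144 -> 24
FD 19: (4.599,43.759) -> (21.957,51.487) [heading=24, draw]
FD 18: (21.957,51.487) -> (38.4,58.808) [heading=24, draw]
RT 120: heading 24 -> 264
Final: pos=(38.4,58.808), heading=264, 10 segment(s) drawn
Segments drawn: 10

Answer: 10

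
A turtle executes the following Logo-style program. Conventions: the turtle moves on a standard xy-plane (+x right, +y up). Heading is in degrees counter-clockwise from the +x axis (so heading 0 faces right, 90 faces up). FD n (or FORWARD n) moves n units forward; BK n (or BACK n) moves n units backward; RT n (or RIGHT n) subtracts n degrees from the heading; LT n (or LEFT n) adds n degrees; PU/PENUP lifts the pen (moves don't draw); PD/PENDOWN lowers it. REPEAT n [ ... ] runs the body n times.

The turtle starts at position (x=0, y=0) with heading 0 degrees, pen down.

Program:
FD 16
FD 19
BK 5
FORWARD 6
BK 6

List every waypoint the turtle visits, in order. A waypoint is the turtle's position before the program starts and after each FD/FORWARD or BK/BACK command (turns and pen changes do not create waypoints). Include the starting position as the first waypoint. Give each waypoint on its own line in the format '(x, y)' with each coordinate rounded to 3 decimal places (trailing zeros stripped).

Executing turtle program step by step:
Start: pos=(0,0), heading=0, pen down
FD 16: (0,0) -> (16,0) [heading=0, draw]
FD 19: (16,0) -> (35,0) [heading=0, draw]
BK 5: (35,0) -> (30,0) [heading=0, draw]
FD 6: (30,0) -> (36,0) [heading=0, draw]
BK 6: (36,0) -> (30,0) [heading=0, draw]
Final: pos=(30,0), heading=0, 5 segment(s) drawn
Waypoints (6 total):
(0, 0)
(16, 0)
(35, 0)
(30, 0)
(36, 0)
(30, 0)

Answer: (0, 0)
(16, 0)
(35, 0)
(30, 0)
(36, 0)
(30, 0)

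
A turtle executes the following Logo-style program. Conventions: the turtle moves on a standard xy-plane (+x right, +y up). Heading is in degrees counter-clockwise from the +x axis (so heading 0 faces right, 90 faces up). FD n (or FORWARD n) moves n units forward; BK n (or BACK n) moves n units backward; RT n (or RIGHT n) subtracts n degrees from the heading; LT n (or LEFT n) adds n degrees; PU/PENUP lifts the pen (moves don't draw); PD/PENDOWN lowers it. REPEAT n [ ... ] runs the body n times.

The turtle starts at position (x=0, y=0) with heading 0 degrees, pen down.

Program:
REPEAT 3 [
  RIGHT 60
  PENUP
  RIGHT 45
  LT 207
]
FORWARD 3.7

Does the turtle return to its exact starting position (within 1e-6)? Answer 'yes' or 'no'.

Executing turtle program step by step:
Start: pos=(0,0), heading=0, pen down
REPEAT 3 [
  -- iteration 1/3 --
  RT 60: heading 0 -> 300
  PU: pen up
  RT 45: heading 300 -> 255
  LT 207: heading 255 -> 102
  -- iteration 2/3 --
  RT 60: heading 102 -> 42
  PU: pen up
  RT 45: heading 42 -> 357
  LT 207: heading 357 -> 204
  -- iteration 3/3 --
  RT 60: heading 204 -> 144
  PU: pen up
  RT 45: heading 144 -> 99
  LT 207: heading 99 -> 306
]
FD 3.7: (0,0) -> (2.175,-2.993) [heading=306, move]
Final: pos=(2.175,-2.993), heading=306, 0 segment(s) drawn

Start position: (0, 0)
Final position: (2.175, -2.993)
Distance = 3.7; >= 1e-6 -> NOT closed

Answer: no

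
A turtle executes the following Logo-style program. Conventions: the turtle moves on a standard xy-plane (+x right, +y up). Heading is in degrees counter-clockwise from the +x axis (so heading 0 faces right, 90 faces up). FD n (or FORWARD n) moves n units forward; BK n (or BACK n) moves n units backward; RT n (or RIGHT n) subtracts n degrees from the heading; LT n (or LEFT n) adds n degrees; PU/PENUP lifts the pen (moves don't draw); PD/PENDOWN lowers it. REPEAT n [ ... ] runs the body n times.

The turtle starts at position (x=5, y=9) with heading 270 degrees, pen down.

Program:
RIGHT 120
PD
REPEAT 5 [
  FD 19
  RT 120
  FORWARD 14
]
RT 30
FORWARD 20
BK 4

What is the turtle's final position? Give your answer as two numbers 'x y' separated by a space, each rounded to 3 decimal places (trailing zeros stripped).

Executing turtle program step by step:
Start: pos=(5,9), heading=270, pen down
RT 120: heading 270 -> 150
PD: pen down
REPEAT 5 [
  -- iteration 1/5 --
  FD 19: (5,9) -> (-11.454,18.5) [heading=150, draw]
  RT 120: heading 150 -> 30
  FD 14: (-11.454,18.5) -> (0.67,25.5) [heading=30, draw]
  -- iteration 2/5 --
  FD 19: (0.67,25.5) -> (17.124,35) [heading=30, draw]
  RT 120: heading 30 -> 270
  FD 14: (17.124,35) -> (17.124,21) [heading=270, draw]
  -- iteration 3/5 --
  FD 19: (17.124,21) -> (17.124,2) [heading=270, draw]
  RT 120: heading 270 -> 150
  FD 14: (17.124,2) -> (5,9) [heading=150, draw]
  -- iteration 4/5 --
  FD 19: (5,9) -> (-11.454,18.5) [heading=150, draw]
  RT 120: heading 150 -> 30
  FD 14: (-11.454,18.5) -> (0.67,25.5) [heading=30, draw]
  -- iteration 5/5 --
  FD 19: (0.67,25.5) -> (17.124,35) [heading=30, draw]
  RT 120: heading 30 -> 270
  FD 14: (17.124,35) -> (17.124,21) [heading=270, draw]
]
RT 30: heading 270 -> 240
FD 20: (17.124,21) -> (7.124,3.679) [heading=240, draw]
BK 4: (7.124,3.679) -> (9.124,7.144) [heading=240, draw]
Final: pos=(9.124,7.144), heading=240, 12 segment(s) drawn

Answer: 9.124 7.144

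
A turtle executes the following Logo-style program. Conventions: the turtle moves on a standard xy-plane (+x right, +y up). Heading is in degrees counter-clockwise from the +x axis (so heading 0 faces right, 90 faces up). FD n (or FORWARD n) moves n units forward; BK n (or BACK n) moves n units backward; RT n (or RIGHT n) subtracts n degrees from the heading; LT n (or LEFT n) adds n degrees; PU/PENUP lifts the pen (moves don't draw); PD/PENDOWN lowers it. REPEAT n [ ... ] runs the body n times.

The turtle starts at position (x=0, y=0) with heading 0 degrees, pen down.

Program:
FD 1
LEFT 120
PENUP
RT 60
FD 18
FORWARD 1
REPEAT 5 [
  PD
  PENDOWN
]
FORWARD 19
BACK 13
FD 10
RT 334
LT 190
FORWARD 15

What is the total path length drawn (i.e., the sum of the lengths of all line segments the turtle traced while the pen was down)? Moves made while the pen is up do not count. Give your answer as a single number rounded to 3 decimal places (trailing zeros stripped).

Executing turtle program step by step:
Start: pos=(0,0), heading=0, pen down
FD 1: (0,0) -> (1,0) [heading=0, draw]
LT 120: heading 0 -> 120
PU: pen up
RT 60: heading 120 -> 60
FD 18: (1,0) -> (10,15.588) [heading=60, move]
FD 1: (10,15.588) -> (10.5,16.454) [heading=60, move]
REPEAT 5 [
  -- iteration 1/5 --
  PD: pen down
  PD: pen down
  -- iteration 2/5 --
  PD: pen down
  PD: pen down
  -- iteration 3/5 --
  PD: pen down
  PD: pen down
  -- iteration 4/5 --
  PD: pen down
  PD: pen down
  -- iteration 5/5 --
  PD: pen down
  PD: pen down
]
FD 19: (10.5,16.454) -> (20,32.909) [heading=60, draw]
BK 13: (20,32.909) -> (13.5,21.651) [heading=60, draw]
FD 10: (13.5,21.651) -> (18.5,30.311) [heading=60, draw]
RT 334: heading 60 -> 86
LT 190: heading 86 -> 276
FD 15: (18.5,30.311) -> (20.068,15.393) [heading=276, draw]
Final: pos=(20.068,15.393), heading=276, 5 segment(s) drawn

Segment lengths:
  seg 1: (0,0) -> (1,0), length = 1
  seg 2: (10.5,16.454) -> (20,32.909), length = 19
  seg 3: (20,32.909) -> (13.5,21.651), length = 13
  seg 4: (13.5,21.651) -> (18.5,30.311), length = 10
  seg 5: (18.5,30.311) -> (20.068,15.393), length = 15
Total = 58

Answer: 58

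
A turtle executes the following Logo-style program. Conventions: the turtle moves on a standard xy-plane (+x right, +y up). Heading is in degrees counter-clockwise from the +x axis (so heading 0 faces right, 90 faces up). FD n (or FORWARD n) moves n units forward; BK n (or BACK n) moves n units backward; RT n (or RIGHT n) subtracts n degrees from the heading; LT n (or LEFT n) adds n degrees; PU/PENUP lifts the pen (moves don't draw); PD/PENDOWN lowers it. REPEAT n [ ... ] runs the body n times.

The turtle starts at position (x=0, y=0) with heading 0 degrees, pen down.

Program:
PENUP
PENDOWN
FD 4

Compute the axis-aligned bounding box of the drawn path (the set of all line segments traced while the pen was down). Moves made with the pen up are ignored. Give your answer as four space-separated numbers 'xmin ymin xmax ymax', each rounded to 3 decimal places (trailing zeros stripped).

Executing turtle program step by step:
Start: pos=(0,0), heading=0, pen down
PU: pen up
PD: pen down
FD 4: (0,0) -> (4,0) [heading=0, draw]
Final: pos=(4,0), heading=0, 1 segment(s) drawn

Segment endpoints: x in {0, 4}, y in {0}
xmin=0, ymin=0, xmax=4, ymax=0

Answer: 0 0 4 0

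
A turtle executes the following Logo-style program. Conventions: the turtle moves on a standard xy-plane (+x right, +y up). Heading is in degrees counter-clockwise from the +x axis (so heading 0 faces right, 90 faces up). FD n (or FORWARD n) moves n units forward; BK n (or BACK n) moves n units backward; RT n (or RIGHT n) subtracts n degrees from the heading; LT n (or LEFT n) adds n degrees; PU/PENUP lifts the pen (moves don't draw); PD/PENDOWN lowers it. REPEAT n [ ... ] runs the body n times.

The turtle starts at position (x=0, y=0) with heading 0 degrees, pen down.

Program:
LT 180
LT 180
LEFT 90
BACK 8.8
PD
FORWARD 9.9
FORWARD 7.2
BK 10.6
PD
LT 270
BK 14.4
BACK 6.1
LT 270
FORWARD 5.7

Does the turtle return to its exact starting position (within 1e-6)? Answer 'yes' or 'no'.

Executing turtle program step by step:
Start: pos=(0,0), heading=0, pen down
LT 180: heading 0 -> 180
LT 180: heading 180 -> 0
LT 90: heading 0 -> 90
BK 8.8: (0,0) -> (0,-8.8) [heading=90, draw]
PD: pen down
FD 9.9: (0,-8.8) -> (0,1.1) [heading=90, draw]
FD 7.2: (0,1.1) -> (0,8.3) [heading=90, draw]
BK 10.6: (0,8.3) -> (0,-2.3) [heading=90, draw]
PD: pen down
LT 270: heading 90 -> 0
BK 14.4: (0,-2.3) -> (-14.4,-2.3) [heading=0, draw]
BK 6.1: (-14.4,-2.3) -> (-20.5,-2.3) [heading=0, draw]
LT 270: heading 0 -> 270
FD 5.7: (-20.5,-2.3) -> (-20.5,-8) [heading=270, draw]
Final: pos=(-20.5,-8), heading=270, 7 segment(s) drawn

Start position: (0, 0)
Final position: (-20.5, -8)
Distance = 22.006; >= 1e-6 -> NOT closed

Answer: no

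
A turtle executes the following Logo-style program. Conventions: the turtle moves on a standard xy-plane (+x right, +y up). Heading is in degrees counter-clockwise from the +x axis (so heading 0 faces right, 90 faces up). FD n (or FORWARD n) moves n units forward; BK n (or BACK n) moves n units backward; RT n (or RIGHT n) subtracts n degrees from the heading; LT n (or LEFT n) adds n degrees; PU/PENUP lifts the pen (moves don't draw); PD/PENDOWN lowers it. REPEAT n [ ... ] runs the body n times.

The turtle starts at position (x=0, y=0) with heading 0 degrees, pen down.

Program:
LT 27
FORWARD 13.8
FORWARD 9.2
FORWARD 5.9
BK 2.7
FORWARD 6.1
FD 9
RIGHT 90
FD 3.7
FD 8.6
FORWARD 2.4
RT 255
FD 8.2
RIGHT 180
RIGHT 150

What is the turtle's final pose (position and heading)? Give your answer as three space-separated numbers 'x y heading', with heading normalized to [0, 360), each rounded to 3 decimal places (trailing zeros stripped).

Executing turtle program step by step:
Start: pos=(0,0), heading=0, pen down
LT 27: heading 0 -> 27
FD 13.8: (0,0) -> (12.296,6.265) [heading=27, draw]
FD 9.2: (12.296,6.265) -> (20.493,10.442) [heading=27, draw]
FD 5.9: (20.493,10.442) -> (25.75,13.12) [heading=27, draw]
BK 2.7: (25.75,13.12) -> (23.344,11.895) [heading=27, draw]
FD 6.1: (23.344,11.895) -> (28.78,14.664) [heading=27, draw]
FD 9: (28.78,14.664) -> (36.799,18.75) [heading=27, draw]
RT 90: heading 27 -> 297
FD 3.7: (36.799,18.75) -> (38.478,15.453) [heading=297, draw]
FD 8.6: (38.478,15.453) -> (42.383,7.79) [heading=297, draw]
FD 2.4: (42.383,7.79) -> (43.472,5.652) [heading=297, draw]
RT 255: heading 297 -> 42
FD 8.2: (43.472,5.652) -> (49.566,11.139) [heading=42, draw]
RT 180: heading 42 -> 222
RT 150: heading 222 -> 72
Final: pos=(49.566,11.139), heading=72, 10 segment(s) drawn

Answer: 49.566 11.139 72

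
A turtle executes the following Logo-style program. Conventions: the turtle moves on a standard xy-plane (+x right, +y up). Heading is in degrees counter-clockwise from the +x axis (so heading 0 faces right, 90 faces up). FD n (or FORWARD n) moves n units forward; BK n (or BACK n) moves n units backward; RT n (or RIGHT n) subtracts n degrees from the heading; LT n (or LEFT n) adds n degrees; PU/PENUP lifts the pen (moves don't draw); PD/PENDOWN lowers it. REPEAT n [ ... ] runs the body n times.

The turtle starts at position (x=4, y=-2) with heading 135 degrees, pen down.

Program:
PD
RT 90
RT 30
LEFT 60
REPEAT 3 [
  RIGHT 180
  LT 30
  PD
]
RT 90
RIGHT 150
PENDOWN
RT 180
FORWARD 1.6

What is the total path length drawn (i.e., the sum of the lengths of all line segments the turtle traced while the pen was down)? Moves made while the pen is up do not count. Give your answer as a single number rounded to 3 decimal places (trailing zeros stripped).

Answer: 1.6

Derivation:
Executing turtle program step by step:
Start: pos=(4,-2), heading=135, pen down
PD: pen down
RT 90: heading 135 -> 45
RT 30: heading 45 -> 15
LT 60: heading 15 -> 75
REPEAT 3 [
  -- iteration 1/3 --
  RT 180: heading 75 -> 255
  LT 30: heading 255 -> 285
  PD: pen down
  -- iteration 2/3 --
  RT 180: heading 285 -> 105
  LT 30: heading 105 -> 135
  PD: pen down
  -- iteration 3/3 --
  RT 180: heading 135 -> 315
  LT 30: heading 315 -> 345
  PD: pen down
]
RT 90: heading 345 -> 255
RT 150: heading 255 -> 105
PD: pen down
RT 180: heading 105 -> 285
FD 1.6: (4,-2) -> (4.414,-3.545) [heading=285, draw]
Final: pos=(4.414,-3.545), heading=285, 1 segment(s) drawn

Segment lengths:
  seg 1: (4,-2) -> (4.414,-3.545), length = 1.6
Total = 1.6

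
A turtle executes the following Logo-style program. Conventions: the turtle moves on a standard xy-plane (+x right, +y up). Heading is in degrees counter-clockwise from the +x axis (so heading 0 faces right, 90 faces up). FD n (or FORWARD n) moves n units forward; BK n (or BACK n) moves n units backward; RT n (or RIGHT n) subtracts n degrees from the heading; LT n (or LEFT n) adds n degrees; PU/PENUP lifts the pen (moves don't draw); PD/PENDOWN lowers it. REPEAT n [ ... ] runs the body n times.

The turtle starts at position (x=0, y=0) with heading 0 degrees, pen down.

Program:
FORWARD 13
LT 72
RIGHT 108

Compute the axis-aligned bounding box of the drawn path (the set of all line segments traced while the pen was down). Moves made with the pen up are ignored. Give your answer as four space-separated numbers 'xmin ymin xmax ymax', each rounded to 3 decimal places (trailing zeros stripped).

Answer: 0 0 13 0

Derivation:
Executing turtle program step by step:
Start: pos=(0,0), heading=0, pen down
FD 13: (0,0) -> (13,0) [heading=0, draw]
LT 72: heading 0 -> 72
RT 108: heading 72 -> 324
Final: pos=(13,0), heading=324, 1 segment(s) drawn

Segment endpoints: x in {0, 13}, y in {0}
xmin=0, ymin=0, xmax=13, ymax=0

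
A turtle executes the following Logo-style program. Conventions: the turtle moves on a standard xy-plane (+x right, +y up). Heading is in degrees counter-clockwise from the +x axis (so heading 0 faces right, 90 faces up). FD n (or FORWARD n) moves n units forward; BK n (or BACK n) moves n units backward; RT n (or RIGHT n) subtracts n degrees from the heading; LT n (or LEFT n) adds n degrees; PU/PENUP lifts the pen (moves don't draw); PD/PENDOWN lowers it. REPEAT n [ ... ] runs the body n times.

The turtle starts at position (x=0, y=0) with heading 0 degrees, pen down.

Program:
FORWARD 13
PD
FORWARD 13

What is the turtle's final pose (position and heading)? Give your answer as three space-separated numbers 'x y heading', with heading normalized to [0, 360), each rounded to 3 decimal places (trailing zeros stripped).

Answer: 26 0 0

Derivation:
Executing turtle program step by step:
Start: pos=(0,0), heading=0, pen down
FD 13: (0,0) -> (13,0) [heading=0, draw]
PD: pen down
FD 13: (13,0) -> (26,0) [heading=0, draw]
Final: pos=(26,0), heading=0, 2 segment(s) drawn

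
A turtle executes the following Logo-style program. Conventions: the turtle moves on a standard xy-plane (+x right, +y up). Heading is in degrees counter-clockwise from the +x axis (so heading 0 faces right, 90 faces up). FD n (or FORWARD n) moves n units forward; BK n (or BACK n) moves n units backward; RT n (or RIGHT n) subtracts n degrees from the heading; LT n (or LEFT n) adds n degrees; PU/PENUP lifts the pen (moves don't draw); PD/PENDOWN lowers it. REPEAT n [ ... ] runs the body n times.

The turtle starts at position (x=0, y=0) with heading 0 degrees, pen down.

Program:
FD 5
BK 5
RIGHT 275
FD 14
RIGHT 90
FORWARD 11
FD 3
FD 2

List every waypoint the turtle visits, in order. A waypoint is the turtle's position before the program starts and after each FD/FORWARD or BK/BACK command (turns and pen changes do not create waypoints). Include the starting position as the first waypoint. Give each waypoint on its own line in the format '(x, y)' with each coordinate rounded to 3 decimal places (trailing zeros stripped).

Answer: (0, 0)
(5, 0)
(0, 0)
(1.22, 13.947)
(12.178, 12.988)
(15.167, 12.727)
(17.159, 12.552)

Derivation:
Executing turtle program step by step:
Start: pos=(0,0), heading=0, pen down
FD 5: (0,0) -> (5,0) [heading=0, draw]
BK 5: (5,0) -> (0,0) [heading=0, draw]
RT 275: heading 0 -> 85
FD 14: (0,0) -> (1.22,13.947) [heading=85, draw]
RT 90: heading 85 -> 355
FD 11: (1.22,13.947) -> (12.178,12.988) [heading=355, draw]
FD 3: (12.178,12.988) -> (15.167,12.727) [heading=355, draw]
FD 2: (15.167,12.727) -> (17.159,12.552) [heading=355, draw]
Final: pos=(17.159,12.552), heading=355, 6 segment(s) drawn
Waypoints (7 total):
(0, 0)
(5, 0)
(0, 0)
(1.22, 13.947)
(12.178, 12.988)
(15.167, 12.727)
(17.159, 12.552)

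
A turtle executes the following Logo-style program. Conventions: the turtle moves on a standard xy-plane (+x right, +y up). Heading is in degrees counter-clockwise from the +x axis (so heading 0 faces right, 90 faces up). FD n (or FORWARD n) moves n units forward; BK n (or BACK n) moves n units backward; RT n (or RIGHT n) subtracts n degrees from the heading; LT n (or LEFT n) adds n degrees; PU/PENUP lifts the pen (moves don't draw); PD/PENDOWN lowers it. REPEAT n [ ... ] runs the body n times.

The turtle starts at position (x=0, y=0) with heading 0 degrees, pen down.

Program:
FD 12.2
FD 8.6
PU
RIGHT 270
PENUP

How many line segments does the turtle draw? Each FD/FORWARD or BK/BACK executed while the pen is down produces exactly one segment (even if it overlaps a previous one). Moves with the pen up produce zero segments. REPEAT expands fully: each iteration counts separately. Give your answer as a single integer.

Answer: 2

Derivation:
Executing turtle program step by step:
Start: pos=(0,0), heading=0, pen down
FD 12.2: (0,0) -> (12.2,0) [heading=0, draw]
FD 8.6: (12.2,0) -> (20.8,0) [heading=0, draw]
PU: pen up
RT 270: heading 0 -> 90
PU: pen up
Final: pos=(20.8,0), heading=90, 2 segment(s) drawn
Segments drawn: 2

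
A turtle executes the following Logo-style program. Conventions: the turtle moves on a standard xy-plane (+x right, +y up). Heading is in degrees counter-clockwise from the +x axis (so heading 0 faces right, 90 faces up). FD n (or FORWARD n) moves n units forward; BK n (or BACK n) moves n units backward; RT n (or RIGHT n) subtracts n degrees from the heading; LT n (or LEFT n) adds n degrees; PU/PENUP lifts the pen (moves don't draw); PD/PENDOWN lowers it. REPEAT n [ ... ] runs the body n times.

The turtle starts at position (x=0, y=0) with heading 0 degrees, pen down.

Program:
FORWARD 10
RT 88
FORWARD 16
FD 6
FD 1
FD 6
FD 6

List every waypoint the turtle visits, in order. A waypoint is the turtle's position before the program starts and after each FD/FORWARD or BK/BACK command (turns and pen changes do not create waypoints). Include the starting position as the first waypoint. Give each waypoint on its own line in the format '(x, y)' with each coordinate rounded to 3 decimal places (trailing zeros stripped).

Answer: (0, 0)
(10, 0)
(10.558, -15.99)
(10.768, -21.987)
(10.803, -22.986)
(11.012, -28.982)
(11.221, -34.979)

Derivation:
Executing turtle program step by step:
Start: pos=(0,0), heading=0, pen down
FD 10: (0,0) -> (10,0) [heading=0, draw]
RT 88: heading 0 -> 272
FD 16: (10,0) -> (10.558,-15.99) [heading=272, draw]
FD 6: (10.558,-15.99) -> (10.768,-21.987) [heading=272, draw]
FD 1: (10.768,-21.987) -> (10.803,-22.986) [heading=272, draw]
FD 6: (10.803,-22.986) -> (11.012,-28.982) [heading=272, draw]
FD 6: (11.012,-28.982) -> (11.221,-34.979) [heading=272, draw]
Final: pos=(11.221,-34.979), heading=272, 6 segment(s) drawn
Waypoints (7 total):
(0, 0)
(10, 0)
(10.558, -15.99)
(10.768, -21.987)
(10.803, -22.986)
(11.012, -28.982)
(11.221, -34.979)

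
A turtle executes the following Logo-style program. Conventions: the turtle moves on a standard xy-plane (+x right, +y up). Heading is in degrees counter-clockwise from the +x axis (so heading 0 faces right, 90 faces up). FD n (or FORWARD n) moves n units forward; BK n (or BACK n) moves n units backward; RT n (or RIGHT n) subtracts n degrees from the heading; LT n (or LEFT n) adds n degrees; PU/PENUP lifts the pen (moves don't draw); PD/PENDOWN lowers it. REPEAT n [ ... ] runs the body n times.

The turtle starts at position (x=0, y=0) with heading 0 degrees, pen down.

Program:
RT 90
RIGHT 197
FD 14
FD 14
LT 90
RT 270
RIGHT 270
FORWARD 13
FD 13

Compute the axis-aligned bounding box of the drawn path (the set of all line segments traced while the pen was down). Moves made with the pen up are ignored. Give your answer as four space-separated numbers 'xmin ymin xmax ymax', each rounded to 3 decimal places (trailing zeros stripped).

Answer: 0 0 33.05 26.777

Derivation:
Executing turtle program step by step:
Start: pos=(0,0), heading=0, pen down
RT 90: heading 0 -> 270
RT 197: heading 270 -> 73
FD 14: (0,0) -> (4.093,13.388) [heading=73, draw]
FD 14: (4.093,13.388) -> (8.186,26.777) [heading=73, draw]
LT 90: heading 73 -> 163
RT 270: heading 163 -> 253
RT 270: heading 253 -> 343
FD 13: (8.186,26.777) -> (20.618,22.976) [heading=343, draw]
FD 13: (20.618,22.976) -> (33.05,19.175) [heading=343, draw]
Final: pos=(33.05,19.175), heading=343, 4 segment(s) drawn

Segment endpoints: x in {0, 4.093, 8.186, 20.618, 33.05}, y in {0, 13.388, 19.175, 22.976, 26.777}
xmin=0, ymin=0, xmax=33.05, ymax=26.777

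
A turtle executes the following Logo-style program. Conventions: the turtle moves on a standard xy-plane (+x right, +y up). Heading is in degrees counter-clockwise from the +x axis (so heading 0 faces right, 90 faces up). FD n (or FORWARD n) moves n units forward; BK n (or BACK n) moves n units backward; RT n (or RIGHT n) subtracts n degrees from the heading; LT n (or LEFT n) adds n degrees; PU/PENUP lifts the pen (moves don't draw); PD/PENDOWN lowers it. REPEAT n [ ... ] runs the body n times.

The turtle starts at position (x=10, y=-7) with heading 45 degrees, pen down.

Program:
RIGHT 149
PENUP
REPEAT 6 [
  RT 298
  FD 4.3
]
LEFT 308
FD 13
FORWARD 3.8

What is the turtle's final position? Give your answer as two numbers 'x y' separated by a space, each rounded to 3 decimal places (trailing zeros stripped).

Executing turtle program step by step:
Start: pos=(10,-7), heading=45, pen down
RT 149: heading 45 -> 256
PU: pen up
REPEAT 6 [
  -- iteration 1/6 --
  RT 298: heading 256 -> 318
  FD 4.3: (10,-7) -> (13.196,-9.877) [heading=318, move]
  -- iteration 2/6 --
  RT 298: heading 318 -> 20
  FD 4.3: (13.196,-9.877) -> (17.236,-8.407) [heading=20, move]
  -- iteration 3/6 --
  RT 298: heading 20 -> 82
  FD 4.3: (17.236,-8.407) -> (17.835,-4.148) [heading=82, move]
  -- iteration 4/6 --
  RT 298: heading 82 -> 144
  FD 4.3: (17.835,-4.148) -> (14.356,-1.621) [heading=144, move]
  -- iteration 5/6 --
  RT 298: heading 144 -> 206
  FD 4.3: (14.356,-1.621) -> (10.491,-3.506) [heading=206, move]
  -- iteration 6/6 --
  RT 298: heading 206 -> 268
  FD 4.3: (10.491,-3.506) -> (10.341,-7.803) [heading=268, move]
]
LT 308: heading 268 -> 216
FD 13: (10.341,-7.803) -> (-0.176,-15.445) [heading=216, move]
FD 3.8: (-0.176,-15.445) -> (-3.25,-17.678) [heading=216, move]
Final: pos=(-3.25,-17.678), heading=216, 0 segment(s) drawn

Answer: -3.25 -17.678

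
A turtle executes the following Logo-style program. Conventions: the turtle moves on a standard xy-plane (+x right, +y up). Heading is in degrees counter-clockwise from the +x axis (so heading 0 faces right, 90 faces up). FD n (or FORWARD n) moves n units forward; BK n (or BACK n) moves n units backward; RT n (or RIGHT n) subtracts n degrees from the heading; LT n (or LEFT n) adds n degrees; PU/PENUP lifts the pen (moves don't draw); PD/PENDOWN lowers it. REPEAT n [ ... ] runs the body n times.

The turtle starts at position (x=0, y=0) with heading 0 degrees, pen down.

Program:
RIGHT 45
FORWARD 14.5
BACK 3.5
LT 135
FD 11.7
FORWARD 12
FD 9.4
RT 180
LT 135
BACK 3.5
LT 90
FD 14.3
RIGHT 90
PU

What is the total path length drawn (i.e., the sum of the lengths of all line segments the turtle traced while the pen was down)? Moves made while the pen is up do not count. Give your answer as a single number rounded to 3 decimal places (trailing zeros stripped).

Executing turtle program step by step:
Start: pos=(0,0), heading=0, pen down
RT 45: heading 0 -> 315
FD 14.5: (0,0) -> (10.253,-10.253) [heading=315, draw]
BK 3.5: (10.253,-10.253) -> (7.778,-7.778) [heading=315, draw]
LT 135: heading 315 -> 90
FD 11.7: (7.778,-7.778) -> (7.778,3.922) [heading=90, draw]
FD 12: (7.778,3.922) -> (7.778,15.922) [heading=90, draw]
FD 9.4: (7.778,15.922) -> (7.778,25.322) [heading=90, draw]
RT 180: heading 90 -> 270
LT 135: heading 270 -> 45
BK 3.5: (7.778,25.322) -> (5.303,22.847) [heading=45, draw]
LT 90: heading 45 -> 135
FD 14.3: (5.303,22.847) -> (-4.808,32.959) [heading=135, draw]
RT 90: heading 135 -> 45
PU: pen up
Final: pos=(-4.808,32.959), heading=45, 7 segment(s) drawn

Segment lengths:
  seg 1: (0,0) -> (10.253,-10.253), length = 14.5
  seg 2: (10.253,-10.253) -> (7.778,-7.778), length = 3.5
  seg 3: (7.778,-7.778) -> (7.778,3.922), length = 11.7
  seg 4: (7.778,3.922) -> (7.778,15.922), length = 12
  seg 5: (7.778,15.922) -> (7.778,25.322), length = 9.4
  seg 6: (7.778,25.322) -> (5.303,22.847), length = 3.5
  seg 7: (5.303,22.847) -> (-4.808,32.959), length = 14.3
Total = 68.9

Answer: 68.9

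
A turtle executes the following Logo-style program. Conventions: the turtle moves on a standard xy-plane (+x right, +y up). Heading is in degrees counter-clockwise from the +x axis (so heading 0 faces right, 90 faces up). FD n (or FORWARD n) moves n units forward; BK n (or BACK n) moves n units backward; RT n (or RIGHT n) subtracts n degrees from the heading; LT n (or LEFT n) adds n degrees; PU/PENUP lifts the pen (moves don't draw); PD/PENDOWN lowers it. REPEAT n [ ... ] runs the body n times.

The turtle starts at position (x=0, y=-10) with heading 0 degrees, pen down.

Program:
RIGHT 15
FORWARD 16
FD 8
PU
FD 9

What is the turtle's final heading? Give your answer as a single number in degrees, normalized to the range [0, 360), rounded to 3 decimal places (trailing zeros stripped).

Answer: 345

Derivation:
Executing turtle program step by step:
Start: pos=(0,-10), heading=0, pen down
RT 15: heading 0 -> 345
FD 16: (0,-10) -> (15.455,-14.141) [heading=345, draw]
FD 8: (15.455,-14.141) -> (23.182,-16.212) [heading=345, draw]
PU: pen up
FD 9: (23.182,-16.212) -> (31.876,-18.541) [heading=345, move]
Final: pos=(31.876,-18.541), heading=345, 2 segment(s) drawn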